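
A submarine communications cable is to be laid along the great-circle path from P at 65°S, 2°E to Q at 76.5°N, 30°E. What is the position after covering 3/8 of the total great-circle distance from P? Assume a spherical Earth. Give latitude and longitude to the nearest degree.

≈ 12°S, 11°E

Write both endpoints as unit vectors p₁, p₂ with components (cos φ cos λ, cos φ sin λ, sin φ).
The central angle between the endpoints is δ = arccos(p₁·p₂) ≈ 2.488 rad (142.6°).
Interpolate at f = 3/8 with slerp weights a = sin((1−f)δ)/sin δ ≈ 1.645, b = sin(fδ)/sin δ ≈ 1.322.
p = a·p₁ + b·p₂ ≈ (0.962, 0.179, -0.206); φ = arcsin(p_z) ≈ -11.86°, λ = atan2(p_y, p_x) ≈ 10.51°.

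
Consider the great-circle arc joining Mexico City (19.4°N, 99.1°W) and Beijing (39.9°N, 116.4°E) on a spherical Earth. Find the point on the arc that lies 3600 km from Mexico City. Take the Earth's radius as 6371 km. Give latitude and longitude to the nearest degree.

Convert each endpoint to a unit vector on the sphere (x = cos φ cos λ, y = cos φ sin λ, z = sin φ).
The central angle between the endpoints is δ = arccos(p₁·p₂) ≈ 1.956 rad (112.1°). The total great-circle distance is δ·R ≈ 1.956 × 6371 ≈ 12464 km, so the target fraction is f = 3600/12464 ≈ 0.289.
Interpolate at f ≈ 0.289 with slerp weights a = sin((1−f)δ)/sin δ ≈ 1.062, b = sin(fδ)/sin δ ≈ 0.578.
p = a·p₁ + b·p₂ ≈ (-0.356, -0.592, 0.723); φ = arcsin(p_z) ≈ 46.34°, λ = atan2(p_y, p_x) ≈ -120.99°.

≈ 46°N, 121°W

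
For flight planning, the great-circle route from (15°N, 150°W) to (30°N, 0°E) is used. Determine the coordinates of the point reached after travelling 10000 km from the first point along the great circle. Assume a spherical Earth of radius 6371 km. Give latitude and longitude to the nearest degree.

≈ (54°N, 38°W)

From cos δ = sin φ₁ sin φ₂ + cos φ₁ cos φ₂ cos Δλ, the central angle is δ ≈ 2.208 rad (126.5°). The total great-circle distance is δ·R ≈ 2.208 × 6371 ≈ 14068 km, so the target fraction is f = 10000/14068 ≈ 0.711.
Interpolate at f ≈ 0.711 with slerp weights a = sin((1−f)δ)/sin δ ≈ 0.742, b = sin(fδ)/sin δ ≈ 1.244.
p = a·p₁ + b·p₂ ≈ (0.457, -0.358, 0.814); φ = arcsin(p_z) ≈ 54.49°, λ = atan2(p_y, p_x) ≈ -38.07°.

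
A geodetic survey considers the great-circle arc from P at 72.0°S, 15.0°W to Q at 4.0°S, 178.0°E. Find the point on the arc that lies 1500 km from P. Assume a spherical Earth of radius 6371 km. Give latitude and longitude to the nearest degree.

From cos δ = sin φ₁ sin φ₂ + cos φ₁ cos φ₂ cos Δλ, the central angle is δ ≈ 1.807 rad (103.5°). The total great-circle distance is δ·R ≈ 1.807 × 6371 ≈ 11512 km, so the target fraction is f = 1500/11512 ≈ 0.130.
Interpolate at f ≈ 0.130 with slerp weights a = sin((1−f)δ)/sin δ ≈ 1.029, b = sin(fδ)/sin δ ≈ 0.240.
p = a·p₁ + b·p₂ ≈ (0.068, -0.074, -0.995); φ = arcsin(p_z) ≈ -84.24°, λ = atan2(p_y, p_x) ≈ -47.47°.

≈ 84°S, 47°W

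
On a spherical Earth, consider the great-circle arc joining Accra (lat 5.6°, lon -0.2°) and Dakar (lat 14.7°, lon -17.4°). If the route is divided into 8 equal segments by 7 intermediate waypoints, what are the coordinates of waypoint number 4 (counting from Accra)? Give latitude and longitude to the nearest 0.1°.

≈ lat 10.3°, lon -8.7°

From cos δ = sin φ₁ sin φ₂ + cos φ₁ cos φ₂ cos Δλ, the central angle is δ ≈ 0.335 rad (19.2°).
Interpolate at f = 4/8 with slerp weights a = sin((1−f)δ)/sin δ ≈ 0.507, b = sin(fδ)/sin δ ≈ 0.507.
p = a·p₁ + b·p₂ ≈ (0.973, -0.148, 0.178); φ = arcsin(p_z) ≈ 10.26°, λ = atan2(p_y, p_x) ≈ -8.68°.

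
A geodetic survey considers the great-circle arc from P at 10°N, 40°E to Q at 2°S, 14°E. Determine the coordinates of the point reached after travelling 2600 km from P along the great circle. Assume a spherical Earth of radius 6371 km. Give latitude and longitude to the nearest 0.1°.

From cos δ = sin φ₁ sin φ₂ + cos φ₁ cos φ₂ cos Δλ, the central angle is δ ≈ 0.498 rad (28.5°). The total great-circle distance is δ·R ≈ 0.498 × 6371 ≈ 3173 km, so the target fraction is f = 2600/3173 ≈ 0.819.
Interpolate at f ≈ 0.819 with slerp weights a = sin((1−f)δ)/sin δ ≈ 0.188, b = sin(fδ)/sin δ ≈ 0.831.
p = a·p₁ + b·p₂ ≈ (0.947, 0.320, 0.004); φ = arcsin(p_z) ≈ 0.21°, λ = atan2(p_y, p_x) ≈ 18.65°.

≈ 0.2°N, 18.7°E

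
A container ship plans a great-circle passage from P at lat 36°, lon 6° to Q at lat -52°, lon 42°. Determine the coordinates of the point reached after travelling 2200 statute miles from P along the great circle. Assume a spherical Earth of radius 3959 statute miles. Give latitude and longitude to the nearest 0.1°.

Convert each endpoint to a unit vector on the sphere (x = cos φ cos λ, y = cos φ sin λ, z = sin φ).
The central angle between the endpoints is δ = arccos(p₁·p₂) ≈ 1.631 rad (93.5°). The total great-circle distance is δ·R ≈ 1.631 × 3959 ≈ 6457 mi, so the target fraction is f = 2200/6457 ≈ 0.341.
Interpolate at f ≈ 0.341 with slerp weights a = sin((1−f)δ)/sin δ ≈ 0.881, b = sin(fδ)/sin δ ≈ 0.528.
p = a·p₁ + b·p₂ ≈ (0.951, 0.292, 0.102); φ = arcsin(p_z) ≈ 5.83°, λ = atan2(p_y, p_x) ≈ 17.08°.

≈ lat 5.8°, lon 17.1°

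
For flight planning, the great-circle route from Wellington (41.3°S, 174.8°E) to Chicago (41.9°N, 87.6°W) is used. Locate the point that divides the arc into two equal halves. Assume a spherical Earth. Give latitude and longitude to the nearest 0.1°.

Write both endpoints as unit vectors p₁, p₂ with components (cos φ cos λ, cos φ sin λ, sin φ).
The central angle between the endpoints is δ = arccos(p₁·p₂) ≈ 2.111 rad (121.0°).
Interpolate at f = 1/2 with slerp weights a = sin((1−f)δ)/sin δ ≈ 1.015, b = sin(fδ)/sin δ ≈ 1.015.
p = a·p₁ + b·p₂ ≈ (-0.728, -0.686, 0.008); φ = arcsin(p_z) ≈ 0.46°, λ = atan2(p_y, p_x) ≈ -136.70°.

≈ 0.5°N, 136.7°W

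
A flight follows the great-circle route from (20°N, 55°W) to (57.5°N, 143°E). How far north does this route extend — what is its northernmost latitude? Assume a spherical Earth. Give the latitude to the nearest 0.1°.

≈ 80.9°N

The great circle lies in the plane with unit normal n̂ = (p₁ × p₂)/|p₁ × p₂|.
Here n̂_z ≈ -0.159; the vertex latitude is φ_max = arccos|n̂_z| ≈ 80.9°.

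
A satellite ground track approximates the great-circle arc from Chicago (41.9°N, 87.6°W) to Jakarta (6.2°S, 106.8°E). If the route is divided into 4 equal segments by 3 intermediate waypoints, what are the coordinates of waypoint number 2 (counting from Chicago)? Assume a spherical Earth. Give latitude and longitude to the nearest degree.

≈ 59°N, 141°E

Convert each endpoint to a unit vector on the sphere (x = cos φ cos λ, y = cos φ sin λ, z = sin φ).
The central angle between the endpoints is δ = arccos(p₁·p₂) ≈ 2.480 rad (142.1°).
Interpolate at f = 2/4 with slerp weights a = sin((1−f)δ)/sin δ ≈ 1.539, b = sin(fδ)/sin δ ≈ 1.539.
p = a·p₁ + b·p₂ ≈ (-0.394, 0.320, 0.861); φ = arcsin(p_z) ≈ 59.48°, λ = atan2(p_y, p_x) ≈ 140.92°.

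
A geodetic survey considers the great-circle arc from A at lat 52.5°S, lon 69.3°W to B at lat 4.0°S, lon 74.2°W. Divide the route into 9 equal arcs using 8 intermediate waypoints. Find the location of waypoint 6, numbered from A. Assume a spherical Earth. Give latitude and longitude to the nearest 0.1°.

The haversine formula gives a central angle δ ≈ 0.849 rad (48.7°) between the endpoints.
Interpolate at f = 6/9 with slerp weights a = sin((1−f)δ)/sin δ ≈ 0.372, b = sin(fδ)/sin δ ≈ 0.714.
p = a·p₁ + b·p₂ ≈ (0.274, -0.898, -0.345); φ = arcsin(p_z) ≈ -20.18°, λ = atan2(p_y, p_x) ≈ -73.02°.

≈ lat 20.2°S, lon 73.0°W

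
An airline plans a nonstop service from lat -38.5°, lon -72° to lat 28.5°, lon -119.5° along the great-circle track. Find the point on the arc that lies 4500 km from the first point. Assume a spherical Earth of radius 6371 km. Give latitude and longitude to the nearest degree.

Convert each endpoint to a unit vector on the sphere (x = cos φ cos λ, y = cos φ sin λ, z = sin φ).
The central angle between the endpoints is δ = arccos(p₁·p₂) ≈ 1.402 rad (80.4°). The total great-circle distance is δ·R ≈ 1.402 × 6371 ≈ 8935 km, so the target fraction is f = 4500/8935 ≈ 0.504.
Interpolate at f ≈ 0.504 with slerp weights a = sin((1−f)δ)/sin δ ≈ 0.650, b = sin(fδ)/sin δ ≈ 0.658.
p = a·p₁ + b·p₂ ≈ (-0.128, -0.988, -0.091); φ = arcsin(p_z) ≈ -5.21°, λ = atan2(p_y, p_x) ≈ -97.36°.

≈ lat -5°, lon -97°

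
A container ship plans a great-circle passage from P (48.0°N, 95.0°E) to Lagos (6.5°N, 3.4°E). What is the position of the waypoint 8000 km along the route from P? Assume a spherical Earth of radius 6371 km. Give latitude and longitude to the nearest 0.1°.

From cos δ = sin φ₁ sin φ₂ + cos φ₁ cos φ₂ cos Δλ, the central angle is δ ≈ 1.505 rad (86.2°). The total great-circle distance is δ·R ≈ 1.505 × 6371 ≈ 9590 km, so the target fraction is f = 8000/9590 ≈ 0.834.
Interpolate at f ≈ 0.834 with slerp weights a = sin((1−f)δ)/sin δ ≈ 0.247, b = sin(fδ)/sin δ ≈ 0.953.
p = a·p₁ + b·p₂ ≈ (0.931, 0.221, 0.292); φ = arcsin(p_z) ≈ 16.96°, λ = atan2(p_y, p_x) ≈ 13.36°.

≈ (17.0°N, 13.4°E)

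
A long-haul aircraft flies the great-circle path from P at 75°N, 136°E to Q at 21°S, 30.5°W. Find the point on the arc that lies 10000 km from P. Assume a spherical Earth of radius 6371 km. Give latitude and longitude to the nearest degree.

≈ 15°N, 28°W

The haversine formula gives a central angle δ ≈ 2.191 rad (125.5°) between the endpoints. The total great-circle distance is δ·R ≈ 2.191 × 6371 ≈ 13958 km, so the target fraction is f = 10000/13958 ≈ 0.716.
Interpolate at f ≈ 0.716 with slerp weights a = sin((1−f)δ)/sin δ ≈ 0.715, b = sin(fδ)/sin δ ≈ 1.229.
p = a·p₁ + b·p₂ ≈ (0.855, -0.454, 0.251); φ = arcsin(p_z) ≈ 14.51°, λ = atan2(p_y, p_x) ≈ -27.94°.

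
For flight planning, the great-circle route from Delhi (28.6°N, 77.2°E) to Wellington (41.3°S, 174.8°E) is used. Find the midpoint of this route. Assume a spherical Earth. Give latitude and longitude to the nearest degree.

The haversine formula gives a central angle δ ≈ 1.986 rad (113.8°) between the endpoints.
Interpolate at f = 1/2 with slerp weights a = sin((1−f)δ)/sin δ ≈ 0.915, b = sin(fδ)/sin δ ≈ 0.915.
p = a·p₁ + b·p₂ ≈ (-0.507, 0.846, -0.166); φ = arcsin(p_z) ≈ -9.55°, λ = atan2(p_y, p_x) ≈ 120.92°.

≈ 10°S, 121°E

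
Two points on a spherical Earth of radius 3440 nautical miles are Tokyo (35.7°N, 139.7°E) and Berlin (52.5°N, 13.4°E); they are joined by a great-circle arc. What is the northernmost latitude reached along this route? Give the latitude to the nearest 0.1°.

≈ 66.2°N

The great circle lies in the plane with unit normal n̂ = (p₁ × p₂)/|p₁ × p₂|.
Here n̂_z ≈ -0.404; the vertex latitude is φ_max = arccos|n̂_z| ≈ 66.2°.
Check via Clairaut: cos φ_max = |cos φ₁| · sin C = cos(35.7°)·sin(29.9°) ≈ 0.404, again giving ≈ 66.2°.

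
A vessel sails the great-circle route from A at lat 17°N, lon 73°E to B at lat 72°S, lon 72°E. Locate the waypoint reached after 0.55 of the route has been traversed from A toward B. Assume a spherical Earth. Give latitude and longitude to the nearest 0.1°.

The haversine formula gives a central angle δ ≈ 1.553 rad (89.0°) between the endpoints.
Interpolate at f = 0.55 with slerp weights a = sin((1−f)δ)/sin δ ≈ 0.644, b = sin(fδ)/sin δ ≈ 0.754.
p = a·p₁ + b·p₂ ≈ (0.252, 0.810, -0.529); φ = arcsin(p_z) ≈ -31.95°, λ = atan2(p_y, p_x) ≈ 72.73°.

≈ lat 32.0°S, lon 72.7°E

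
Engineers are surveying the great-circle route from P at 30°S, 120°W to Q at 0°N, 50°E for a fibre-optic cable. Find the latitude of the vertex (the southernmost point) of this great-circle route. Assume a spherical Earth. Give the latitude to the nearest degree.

The great circle lies in the plane with unit normal n̂ = (p₁ × p₂)/|p₁ × p₂|.
Here n̂_z ≈ +0.288; the vertex latitude is φ_max = arccos|n̂_z| ≈ 73.3°.
Check via Clairaut: cos φ_max = |cos φ₁| · sin C = cos(30.0°)·sin(160.6°) ≈ 0.288, again giving ≈ 73.3°.

≈ 73°S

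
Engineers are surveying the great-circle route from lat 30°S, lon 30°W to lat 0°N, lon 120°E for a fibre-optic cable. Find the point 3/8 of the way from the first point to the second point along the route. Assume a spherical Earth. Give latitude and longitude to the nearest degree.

≈ lat 49°S, lon 35°E

From cos δ = sin φ₁ sin φ₂ + cos φ₁ cos φ₂ cos Δλ, the central angle is δ ≈ 2.419 rad (138.6°).
Interpolate at f = 3/8 with slerp weights a = sin((1−f)δ)/sin δ ≈ 1.509, b = sin(fδ)/sin δ ≈ 1.191.
p = a·p₁ + b·p₂ ≈ (0.536, 0.378, -0.755); φ = arcsin(p_z) ≈ -48.99°, λ = atan2(p_y, p_x) ≈ 35.16°.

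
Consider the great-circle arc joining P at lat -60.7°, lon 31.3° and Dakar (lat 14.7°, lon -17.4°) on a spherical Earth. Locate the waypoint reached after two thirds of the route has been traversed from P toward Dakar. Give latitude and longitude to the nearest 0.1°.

≈ lat -11.7°, lon -7.1°

Write both endpoints as unit vectors p₁, p₂ with components (cos φ cos λ, cos φ sin λ, sin φ).
The central angle between the endpoints is δ = arccos(p₁·p₂) ≈ 1.480 rad (84.8°).
Interpolate at f = 2/3 with slerp weights a = sin((1−f)δ)/sin δ ≈ 0.475, b = sin(fδ)/sin δ ≈ 0.838.
p = a·p₁ + b·p₂ ≈ (0.972, -0.121, -0.202); φ = arcsin(p_z) ≈ -11.66°, λ = atan2(p_y, p_x) ≈ -7.12°.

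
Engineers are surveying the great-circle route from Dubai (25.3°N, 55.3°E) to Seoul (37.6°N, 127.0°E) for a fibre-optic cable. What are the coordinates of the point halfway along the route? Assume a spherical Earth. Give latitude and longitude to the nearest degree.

≈ 37°N, 88°E

Write both endpoints as unit vectors p₁, p₂ with components (cos φ cos λ, cos φ sin λ, sin φ).
The central angle between the endpoints is δ = arccos(p₁·p₂) ≈ 1.064 rad (60.9°).
Interpolate at f = 1/2 with slerp weights a = sin((1−f)δ)/sin δ ≈ 0.580, b = sin(fδ)/sin δ ≈ 0.580.
p = a·p₁ + b·p₂ ≈ (0.022, 0.798, 0.602); φ = arcsin(p_z) ≈ 37.01°, λ = atan2(p_y, p_x) ≈ 88.42°.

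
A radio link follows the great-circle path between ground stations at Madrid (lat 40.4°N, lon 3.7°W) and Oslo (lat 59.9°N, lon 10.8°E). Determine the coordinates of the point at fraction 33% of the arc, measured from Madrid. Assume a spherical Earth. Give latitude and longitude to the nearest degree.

From cos δ = sin φ₁ sin φ₂ + cos φ₁ cos φ₂ cos Δλ, the central angle is δ ≈ 0.375 rad (21.5°).
Interpolate at f = 0.33 with slerp weights a = sin((1−f)δ)/sin δ ≈ 0.679, b = sin(fδ)/sin δ ≈ 0.337.
p = a·p₁ + b·p₂ ≈ (0.682, -0.002, 0.731); φ = arcsin(p_z) ≈ 47.01°, λ = atan2(p_y, p_x) ≈ -0.14°.

≈ lat 47°N, lon 0°E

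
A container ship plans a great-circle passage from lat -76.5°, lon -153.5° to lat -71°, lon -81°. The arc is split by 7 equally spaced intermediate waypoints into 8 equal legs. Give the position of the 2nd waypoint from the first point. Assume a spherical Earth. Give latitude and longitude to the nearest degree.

≈ lat -77°, lon -132°

From cos δ = sin φ₁ sin φ₂ + cos φ₁ cos φ₂ cos Δλ, the central angle is δ ≈ 0.342 rad (19.6°).
Interpolate at f = 2/8 with slerp weights a = sin((1−f)δ)/sin δ ≈ 0.756, b = sin(fδ)/sin δ ≈ 0.255.
p = a·p₁ + b·p₂ ≈ (-0.145, -0.161, -0.976); φ = arcsin(p_z) ≈ -77.50°, λ = atan2(p_y, p_x) ≈ -132.08°.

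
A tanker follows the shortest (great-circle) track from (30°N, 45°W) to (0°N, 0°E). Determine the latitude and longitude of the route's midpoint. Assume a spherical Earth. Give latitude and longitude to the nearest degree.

≈ (16°N, 21°W)

Convert each endpoint to a unit vector on the sphere (x = cos φ cos λ, y = cos φ sin λ, z = sin φ).
The central angle between the endpoints is δ = arccos(p₁·p₂) ≈ 0.912 rad (52.2°).
Interpolate at f = 1/2 with slerp weights a = sin((1−f)δ)/sin δ ≈ 0.557, b = sin(fδ)/sin δ ≈ 0.557.
p = a·p₁ + b·p₂ ≈ (0.898, -0.341, 0.278); φ = arcsin(p_z) ≈ 16.17°, λ = atan2(p_y, p_x) ≈ -20.80°.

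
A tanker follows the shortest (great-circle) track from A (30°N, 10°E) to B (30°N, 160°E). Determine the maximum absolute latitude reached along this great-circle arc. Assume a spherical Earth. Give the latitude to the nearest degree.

The great circle lies in the plane with unit normal n̂ = (p₁ × p₂)/|p₁ × p₂|.
Here n̂_z ≈ +0.409; the vertex latitude is φ_max = arccos|n̂_z| ≈ 65.9°.
Check via Clairaut: cos φ_max = |cos φ₁| · sin C = cos(30.0°)·sin(28.2°) ≈ 0.409, again giving ≈ 65.9°.

≈ 66°N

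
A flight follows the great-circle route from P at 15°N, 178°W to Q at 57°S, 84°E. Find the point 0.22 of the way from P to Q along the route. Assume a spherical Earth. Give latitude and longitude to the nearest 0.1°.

Write both endpoints as unit vectors p₁, p₂ with components (cos φ cos λ, cos φ sin λ, sin φ).
The central angle between the endpoints is δ = arccos(p₁·p₂) ≈ 1.865 rad (106.9°).
Interpolate at f = 0.22 with slerp weights a = sin((1−f)δ)/sin δ ≈ 1.038, b = sin(fδ)/sin δ ≈ 0.417.
p = a·p₁ + b·p₂ ≈ (-0.978, 0.191, -0.081); φ = arcsin(p_z) ≈ -4.65°, λ = atan2(p_y, p_x) ≈ 168.96°.

≈ 4.6°S, 169.0°E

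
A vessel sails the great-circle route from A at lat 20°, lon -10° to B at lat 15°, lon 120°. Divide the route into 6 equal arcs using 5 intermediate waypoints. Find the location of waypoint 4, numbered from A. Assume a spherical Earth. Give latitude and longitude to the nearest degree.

Convert each endpoint to a unit vector on the sphere (x = cos φ cos λ, y = cos φ sin λ, z = sin φ).
The central angle between the endpoints is δ = arccos(p₁·p₂) ≈ 2.089 rad (119.7°).
Interpolate at f = 4/6 with slerp weights a = sin((1−f)δ)/sin δ ≈ 0.738, b = sin(fδ)/sin δ ≈ 1.133.
p = a·p₁ + b·p₂ ≈ (0.136, 0.827, 0.546); φ = arcsin(p_z) ≈ 33.06°, λ = atan2(p_y, p_x) ≈ 80.66°.

≈ lat 33°, lon 81°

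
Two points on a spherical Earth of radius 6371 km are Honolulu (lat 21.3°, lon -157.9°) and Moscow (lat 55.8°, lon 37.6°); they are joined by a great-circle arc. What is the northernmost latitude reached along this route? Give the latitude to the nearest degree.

The great circle lies in the plane with unit normal n̂ = (p₁ × p₂)/|p₁ × p₂|.
Here n̂_z ≈ -0.143; the vertex latitude is φ_max = arccos|n̂_z| ≈ 81.8°.
Check via Clairaut: cos φ_max = |cos φ₁| · sin C = cos(21.3°)·sin(8.8°) ≈ 0.143, again giving ≈ 81.8°.

≈ 82°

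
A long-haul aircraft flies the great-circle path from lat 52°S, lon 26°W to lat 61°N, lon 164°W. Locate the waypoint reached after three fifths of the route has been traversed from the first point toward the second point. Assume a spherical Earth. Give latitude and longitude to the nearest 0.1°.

≈ lat 25.2°N, lon 86.2°W

Write both endpoints as unit vectors p₁, p₂ with components (cos φ cos λ, cos φ sin λ, sin φ).
The central angle between the endpoints is δ = arccos(p₁·p₂) ≈ 2.717 rad (155.6°).
Interpolate at f = 3/5 with slerp weights a = sin((1−f)δ)/sin δ ≈ 2.146, b = sin(fδ)/sin δ ≈ 2.421.
p = a·p₁ + b·p₂ ≈ (0.060, -0.903, 0.426); φ = arcsin(p_z) ≈ 25.21°, λ = atan2(p_y, p_x) ≈ -86.23°.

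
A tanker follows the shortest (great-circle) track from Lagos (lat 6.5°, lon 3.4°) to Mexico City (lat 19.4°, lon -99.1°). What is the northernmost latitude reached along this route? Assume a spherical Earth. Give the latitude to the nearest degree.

≈ 22°

The great circle lies in the plane with unit normal n̂ = (p₁ × p₂)/|p₁ × p₂|.
Here n̂_z ≈ -0.928; the vertex latitude is φ_max = arccos|n̂_z| ≈ 21.9°.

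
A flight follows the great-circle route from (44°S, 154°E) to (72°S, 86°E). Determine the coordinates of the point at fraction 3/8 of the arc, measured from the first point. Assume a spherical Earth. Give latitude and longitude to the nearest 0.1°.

Write both endpoints as unit vectors p₁, p₂ with components (cos φ cos λ, cos φ sin λ, sin φ).
The central angle between the endpoints is δ = arccos(p₁·p₂) ≈ 0.732 rad (41.9°).
Interpolate at f = 3/8 with slerp weights a = sin((1−f)δ)/sin δ ≈ 0.661, b = sin(fδ)/sin δ ≈ 0.406.
p = a·p₁ + b·p₂ ≈ (-0.419, 0.333, -0.845); φ = arcsin(p_z) ≈ -57.65°, λ = atan2(p_y, p_x) ≈ 141.46°.

≈ (57.6°S, 141.5°E)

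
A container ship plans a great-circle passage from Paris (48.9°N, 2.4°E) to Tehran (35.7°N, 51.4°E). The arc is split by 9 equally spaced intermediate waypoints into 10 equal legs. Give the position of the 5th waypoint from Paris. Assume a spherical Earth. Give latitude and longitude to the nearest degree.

≈ (45°N, 30°E)

Write both endpoints as unit vectors p₁, p₂ with components (cos φ cos λ, cos φ sin λ, sin φ).
The central angle between the endpoints is δ = arccos(p₁·p₂) ≈ 0.660 rad (37.8°).
Interpolate at f = 5/10 with slerp weights a = sin((1−f)δ)/sin δ ≈ 0.529, b = sin(fδ)/sin δ ≈ 0.529.
p = a·p₁ + b·p₂ ≈ (0.615, 0.350, 0.707); φ = arcsin(p_z) ≈ 44.97°, λ = atan2(p_y, p_x) ≈ 29.65°.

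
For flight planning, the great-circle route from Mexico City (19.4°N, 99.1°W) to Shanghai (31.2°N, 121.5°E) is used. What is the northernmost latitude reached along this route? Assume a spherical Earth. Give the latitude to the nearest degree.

≈ 54°N

The great circle lies in the plane with unit normal n̂ = (p₁ × p₂)/|p₁ × p₂|.
Here n̂_z ≈ -0.585; the vertex latitude is φ_max = arccos|n̂_z| ≈ 54.2°.
Check via Clairaut: cos φ_max = |cos φ₁| · sin C = cos(19.4°)·sin(38.3°) ≈ 0.585, again giving ≈ 54.2°.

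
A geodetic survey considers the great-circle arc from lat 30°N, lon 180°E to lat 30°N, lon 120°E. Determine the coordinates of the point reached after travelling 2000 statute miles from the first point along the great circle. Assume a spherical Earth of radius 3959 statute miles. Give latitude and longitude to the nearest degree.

Convert each endpoint to a unit vector on the sphere (x = cos φ cos λ, y = cos φ sin λ, z = sin φ).
The central angle between the endpoints is δ = arccos(p₁·p₂) ≈ 0.896 rad (51.3°). The total great-circle distance is δ·R ≈ 0.896 × 3959 ≈ 3546 mi, so the target fraction is f = 2000/3546 ≈ 0.564.
Interpolate at f ≈ 0.564 with slerp weights a = sin((1−f)δ)/sin δ ≈ 0.488, b = sin(fδ)/sin δ ≈ 0.620.
p = a·p₁ + b·p₂ ≈ (-0.691, 0.465, 0.554); φ = arcsin(p_z) ≈ 33.63°, λ = atan2(p_y, p_x) ≈ 146.05°.

≈ lat 34°N, lon 146°E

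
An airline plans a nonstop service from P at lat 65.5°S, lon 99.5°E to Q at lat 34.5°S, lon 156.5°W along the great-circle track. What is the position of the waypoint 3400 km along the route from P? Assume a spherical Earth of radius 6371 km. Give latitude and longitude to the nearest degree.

≈ lat 62°S, lon 172°E

Convert each endpoint to a unit vector on the sphere (x = cos φ cos λ, y = cos φ sin λ, z = sin φ).
The central angle between the endpoints is δ = arccos(p₁·p₂) ≈ 1.123 rad (64.4°). The total great-circle distance is δ·R ≈ 1.123 × 6371 ≈ 7156 km, so the target fraction is f = 3400/7156 ≈ 0.475.
Interpolate at f ≈ 0.475 with slerp weights a = sin((1−f)δ)/sin δ ≈ 0.617, b = sin(fδ)/sin δ ≈ 0.564.
p = a·p₁ + b·p₂ ≈ (-0.469, 0.067, -0.881); φ = arcsin(p_z) ≈ -61.74°, λ = atan2(p_y, p_x) ≈ 171.88°.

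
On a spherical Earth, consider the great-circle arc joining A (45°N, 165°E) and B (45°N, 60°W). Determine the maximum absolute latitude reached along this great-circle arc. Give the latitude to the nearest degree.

≈ 69°N

The great circle lies in the plane with unit normal n̂ = (p₁ × p₂)/|p₁ × p₂|.
Here n̂_z ≈ +0.357; the vertex latitude is φ_max = arccos|n̂_z| ≈ 69.1°.
Check via Clairaut: cos φ_max = |cos φ₁| · sin C = cos(45.0°)·sin(30.4°) ≈ 0.357, again giving ≈ 69.1°.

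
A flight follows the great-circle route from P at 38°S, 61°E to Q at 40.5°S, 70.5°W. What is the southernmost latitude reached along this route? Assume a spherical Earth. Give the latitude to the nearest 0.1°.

The great circle lies in the plane with unit normal n̂ = (p₁ × p₂)/|p₁ × p₂|.
Here n̂_z ≈ -0.449; the vertex latitude is φ_max = arccos|n̂_z| ≈ 63.3°.
Check via Clairaut: cos φ_max = |cos φ₁| · sin C = cos(38.0°)·sin(145.3°) ≈ 0.449, again giving ≈ 63.3°.

≈ 63.3°S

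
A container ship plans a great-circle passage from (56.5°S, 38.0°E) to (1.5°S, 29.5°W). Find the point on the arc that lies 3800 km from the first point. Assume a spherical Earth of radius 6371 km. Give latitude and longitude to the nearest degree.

Write both endpoints as unit vectors p₁, p₂ with components (cos φ cos λ, cos φ sin λ, sin φ).
The central angle between the endpoints is δ = arccos(p₁·p₂) ≈ 1.336 rad (76.5°). The total great-circle distance is δ·R ≈ 1.336 × 6371 ≈ 8510 km, so the target fraction is f = 3800/8510 ≈ 0.447.
Interpolate at f ≈ 0.447 with slerp weights a = sin((1−f)δ)/sin δ ≈ 0.693, b = sin(fδ)/sin δ ≈ 0.578.
p = a·p₁ + b·p₂ ≈ (0.804, -0.049, -0.593); φ = arcsin(p_z) ≈ -36.36°, λ = atan2(p_y, p_x) ≈ -3.48°.

≈ (36°S, 3°W)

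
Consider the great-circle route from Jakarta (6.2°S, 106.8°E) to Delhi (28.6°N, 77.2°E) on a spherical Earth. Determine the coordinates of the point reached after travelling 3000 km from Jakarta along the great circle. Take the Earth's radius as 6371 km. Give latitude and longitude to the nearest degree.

From cos δ = sin φ₁ sin φ₂ + cos φ₁ cos φ₂ cos Δλ, the central angle is δ ≈ 0.785 rad (45.0°). The total great-circle distance is δ·R ≈ 0.785 × 6371 ≈ 5003 km, so the target fraction is f = 3000/5003 ≈ 0.600.
Interpolate at f ≈ 0.600 with slerp weights a = sin((1−f)δ)/sin δ ≈ 0.437, b = sin(fδ)/sin δ ≈ 0.642.
p = a·p₁ + b·p₂ ≈ (-0.001, 0.966, 0.260); φ = arcsin(p_z) ≈ 15.07°, λ = atan2(p_y, p_x) ≈ 90.05°.

≈ 15°N, 90°E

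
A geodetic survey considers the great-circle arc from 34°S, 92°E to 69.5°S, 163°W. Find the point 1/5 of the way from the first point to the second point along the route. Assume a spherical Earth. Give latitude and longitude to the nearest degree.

≈ 46°S, 99°E

Convert each endpoint to a unit vector on the sphere (x = cos φ cos λ, y = cos φ sin λ, z = sin φ).
The central angle between the endpoints is δ = arccos(p₁·p₂) ≈ 1.106 rad (63.3°).
Interpolate at f = 1/5 with slerp weights a = sin((1−f)δ)/sin δ ≈ 0.866, b = sin(fδ)/sin δ ≈ 0.245.
p = a·p₁ + b·p₂ ≈ (-0.107, 0.692, -0.714); φ = arcsin(p_z) ≈ -45.55°, λ = atan2(p_y, p_x) ≈ 98.81°.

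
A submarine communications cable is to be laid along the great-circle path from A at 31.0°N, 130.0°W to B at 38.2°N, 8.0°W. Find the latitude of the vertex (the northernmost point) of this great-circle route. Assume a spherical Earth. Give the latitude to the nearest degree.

The great circle lies in the plane with unit normal n̂ = (p₁ × p₂)/|p₁ × p₂|.
Here n̂_z ≈ +0.572; the vertex latitude is φ_max = arccos|n̂_z| ≈ 55.1°.
Check via Clairaut: cos φ_max = |cos φ₁| · sin C = cos(31.0°)·sin(41.8°) ≈ 0.572, again giving ≈ 55.1°.

≈ 55°N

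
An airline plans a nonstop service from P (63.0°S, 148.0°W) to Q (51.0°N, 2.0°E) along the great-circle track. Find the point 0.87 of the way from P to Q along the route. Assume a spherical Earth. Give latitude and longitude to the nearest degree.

The haversine formula gives a central angle δ ≈ 2.793 rad (160.0°) between the endpoints.
Interpolate at f = 0.87 with slerp weights a = sin((1−f)δ)/sin δ ≈ 1.040, b = sin(fδ)/sin δ ≈ 1.912.
p = a·p₁ + b·p₂ ≈ (0.802, -0.208, 0.559); φ = arcsin(p_z) ≈ 34.02°, λ = atan2(p_y, p_x) ≈ -14.55°.

≈ (34°N, 15°W)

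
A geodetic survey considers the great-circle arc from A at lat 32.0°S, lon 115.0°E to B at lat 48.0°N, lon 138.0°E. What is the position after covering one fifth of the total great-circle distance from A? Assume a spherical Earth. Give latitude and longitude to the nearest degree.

≈ lat 16°S, lon 119°E

Write both endpoints as unit vectors p₁, p₂ with components (cos φ cos λ, cos φ sin λ, sin φ).
The central angle between the endpoints is δ = arccos(p₁·p₂) ≈ 1.442 rad (82.6°).
Interpolate at f = 1/5 with slerp weights a = sin((1−f)δ)/sin δ ≈ 0.922, b = sin(fδ)/sin δ ≈ 0.287.
p = a·p₁ + b·p₂ ≈ (-0.473, 0.837, -0.275); φ = arcsin(p_z) ≈ -15.98°, λ = atan2(p_y, p_x) ≈ 119.47°.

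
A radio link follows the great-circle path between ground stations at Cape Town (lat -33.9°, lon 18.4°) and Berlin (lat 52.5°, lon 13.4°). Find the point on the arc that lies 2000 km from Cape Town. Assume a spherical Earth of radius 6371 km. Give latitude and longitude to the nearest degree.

The haversine formula gives a central angle δ ≈ 1.510 rad (86.5°) between the endpoints. The total great-circle distance is δ·R ≈ 1.510 × 6371 ≈ 9620 km, so the target fraction is f = 2000/9620 ≈ 0.208.
Interpolate at f ≈ 0.208 with slerp weights a = sin((1−f)δ)/sin δ ≈ 0.932, b = sin(fδ)/sin δ ≈ 0.309.
p = a·p₁ + b·p₂ ≈ (0.917, 0.288, -0.275); φ = arcsin(p_z) ≈ -15.94°, λ = atan2(p_y, p_x) ≈ 17.42°.

≈ lat -16°, lon 17°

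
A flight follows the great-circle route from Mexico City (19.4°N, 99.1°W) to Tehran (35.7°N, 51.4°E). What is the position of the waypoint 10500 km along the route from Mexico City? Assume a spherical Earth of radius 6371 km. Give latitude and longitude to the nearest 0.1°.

Convert each endpoint to a unit vector on the sphere (x = cos φ cos λ, y = cos φ sin λ, z = sin φ).
The central angle between the endpoints is δ = arccos(p₁·p₂) ≈ 2.063 rad (118.2°). The total great-circle distance is δ·R ≈ 2.063 × 6371 ≈ 13145 km, so the target fraction is f = 10500/13145 ≈ 0.799.
Interpolate at f ≈ 0.799 with slerp weights a = sin((1−f)δ)/sin δ ≈ 0.458, b = sin(fδ)/sin δ ≈ 1.131.
p = a·p₁ + b·p₂ ≈ (0.505, 0.292, 0.812); φ = arcsin(p_z) ≈ 54.32°, λ = atan2(p_y, p_x) ≈ 30.02°.

≈ 54.3°N, 30.0°E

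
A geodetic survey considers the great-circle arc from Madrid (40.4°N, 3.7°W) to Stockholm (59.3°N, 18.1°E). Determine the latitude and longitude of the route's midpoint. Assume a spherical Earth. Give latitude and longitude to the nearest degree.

≈ 50°N, 5°E

The haversine formula gives a central angle δ ≈ 0.407 rad (23.3°) between the endpoints.
Interpolate at f = 1/2 with slerp weights a = sin((1−f)δ)/sin δ ≈ 0.511, b = sin(fδ)/sin δ ≈ 0.511.
p = a·p₁ + b·p₂ ≈ (0.636, 0.056, 0.770); φ = arcsin(p_z) ≈ 50.34°, λ = atan2(p_y, p_x) ≈ 5.02°.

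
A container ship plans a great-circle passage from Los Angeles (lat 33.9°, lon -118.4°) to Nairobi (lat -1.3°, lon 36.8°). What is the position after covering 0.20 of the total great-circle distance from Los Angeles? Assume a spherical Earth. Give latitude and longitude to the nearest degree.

≈ lat 52°, lon -89°

Write both endpoints as unit vectors p₁, p₂ with components (cos φ cos λ, cos φ sin λ, sin φ).
The central angle between the endpoints is δ = arccos(p₁·p₂) ≈ 2.443 rad (140.0°).
Interpolate at f = 0.20 with slerp weights a = sin((1−f)δ)/sin δ ≈ 1.442, b = sin(fδ)/sin δ ≈ 0.730.
p = a·p₁ + b·p₂ ≈ (0.015, -0.616, 0.788); φ = arcsin(p_z) ≈ 51.98°, λ = atan2(p_y, p_x) ≈ -88.59°.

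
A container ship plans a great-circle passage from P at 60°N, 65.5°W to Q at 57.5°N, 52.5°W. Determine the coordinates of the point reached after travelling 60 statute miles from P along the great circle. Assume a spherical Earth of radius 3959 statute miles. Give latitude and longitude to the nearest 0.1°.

Convert each endpoint to a unit vector on the sphere (x = cos φ cos λ, y = cos φ sin λ, z = sin φ).
The central angle between the endpoints is δ = arccos(p₁·p₂) ≈ 0.125 rad (7.2°). The total great-circle distance is δ·R ≈ 0.125 × 3959 ≈ 496 mi, so the target fraction is f = 60/496 ≈ 0.121.
Interpolate at f ≈ 0.121 with slerp weights a = sin((1−f)δ)/sin δ ≈ 0.880, b = sin(fδ)/sin δ ≈ 0.121.
p = a·p₁ + b·p₂ ≈ (0.222, -0.452, 0.864); φ = arcsin(p_z) ≈ 59.77°, λ = atan2(p_y, p_x) ≈ -63.83°.

≈ 59.8°N, 63.8°W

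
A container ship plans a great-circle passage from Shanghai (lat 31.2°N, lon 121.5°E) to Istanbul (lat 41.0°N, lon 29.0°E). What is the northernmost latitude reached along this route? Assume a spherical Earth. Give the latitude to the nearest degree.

≈ 47°N

The great circle lies in the plane with unit normal n̂ = (p₁ × p₂)/|p₁ × p₂|.
Here n̂_z ≈ -0.679; the vertex latitude is φ_max = arccos|n̂_z| ≈ 47.3°.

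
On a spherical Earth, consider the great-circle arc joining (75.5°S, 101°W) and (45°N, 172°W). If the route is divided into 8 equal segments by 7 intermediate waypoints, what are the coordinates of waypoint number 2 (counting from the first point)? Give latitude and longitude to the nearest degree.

≈ (49°S, 145°W)

The haversine formula gives a central angle δ ≈ 2.248 rad (128.8°) between the endpoints.
Interpolate at f = 2/8 with slerp weights a = sin((1−f)δ)/sin δ ≈ 1.275, b = sin(fδ)/sin δ ≈ 0.684.
p = a·p₁ + b·p₂ ≈ (-0.540, -0.381, -0.751); φ = arcsin(p_z) ≈ -48.65°, λ = atan2(p_y, p_x) ≈ -144.81°.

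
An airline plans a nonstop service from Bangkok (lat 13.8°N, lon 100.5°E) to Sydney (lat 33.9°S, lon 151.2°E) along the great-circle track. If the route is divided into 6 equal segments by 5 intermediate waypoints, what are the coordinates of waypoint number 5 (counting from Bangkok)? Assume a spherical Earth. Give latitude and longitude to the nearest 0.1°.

The haversine formula gives a central angle δ ≈ 1.184 rad (67.8°) between the endpoints.
Interpolate at f = 5/6 with slerp weights a = sin((1−f)δ)/sin δ ≈ 0.212, b = sin(fδ)/sin δ ≈ 0.901.
p = a·p₁ + b·p₂ ≈ (-0.693, 0.562, -0.452); φ = arcsin(p_z) ≈ -26.86°, λ = atan2(p_y, p_x) ≈ 140.93°.

≈ lat 26.9°S, lon 140.9°E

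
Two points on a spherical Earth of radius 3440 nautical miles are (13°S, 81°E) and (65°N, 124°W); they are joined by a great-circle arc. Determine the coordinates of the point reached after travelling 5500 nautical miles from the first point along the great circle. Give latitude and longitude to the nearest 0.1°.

≈ (73.1°N, 129.7°E)

Write both endpoints as unit vectors p₁, p₂ with components (cos φ cos λ, cos φ sin λ, sin φ).
The central angle between the endpoints is δ = arccos(p₁·p₂) ≈ 2.186 rad (125.2°). The total great-circle distance is δ·R ≈ 2.186 × 3440 ≈ 7520 nmi, so the target fraction is f = 5500/7520 ≈ 0.731.
Interpolate at f ≈ 0.731 with slerp weights a = sin((1−f)δ)/sin δ ≈ 0.678, b = sin(fδ)/sin δ ≈ 1.224.
p = a·p₁ + b·p₂ ≈ (-0.186, 0.224, 0.957); φ = arcsin(p_z) ≈ 73.08°, λ = atan2(p_y, p_x) ≈ 129.69°.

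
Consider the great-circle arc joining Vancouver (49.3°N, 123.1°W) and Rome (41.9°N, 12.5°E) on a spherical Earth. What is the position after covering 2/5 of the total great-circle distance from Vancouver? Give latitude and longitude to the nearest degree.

Write both endpoints as unit vectors p₁, p₂ with components (cos φ cos λ, cos φ sin λ, sin φ).
The central angle between the endpoints is δ = arccos(p₁·p₂) ≈ 1.411 rad (80.8°).
Interpolate at f = 2/5 with slerp weights a = sin((1−f)δ)/sin δ ≈ 0.759, b = sin(fδ)/sin δ ≈ 0.542.
p = a·p₁ + b·p₂ ≈ (0.124, -0.327, 0.937); φ = arcsin(p_z) ≈ 69.53°, λ = atan2(p_y, p_x) ≈ -69.32°.

≈ 70°N, 69°W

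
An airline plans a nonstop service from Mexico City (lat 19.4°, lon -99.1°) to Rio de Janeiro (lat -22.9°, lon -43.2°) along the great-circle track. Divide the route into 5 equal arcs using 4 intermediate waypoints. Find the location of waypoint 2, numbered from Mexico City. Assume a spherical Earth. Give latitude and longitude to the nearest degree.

≈ lat 2°, lon -77°

Write both endpoints as unit vectors p₁, p₂ with components (cos φ cos λ, cos φ sin λ, sin φ).
The central angle between the endpoints is δ = arccos(p₁·p₂) ≈ 1.205 rad (69.0°).
Interpolate at f = 2/5 with slerp weights a = sin((1−f)δ)/sin δ ≈ 0.708, b = sin(fδ)/sin δ ≈ 0.496.
p = a·p₁ + b·p₂ ≈ (0.228, -0.973, 0.042); φ = arcsin(p_z) ≈ 2.42°, λ = atan2(p_y, p_x) ≈ -76.83°.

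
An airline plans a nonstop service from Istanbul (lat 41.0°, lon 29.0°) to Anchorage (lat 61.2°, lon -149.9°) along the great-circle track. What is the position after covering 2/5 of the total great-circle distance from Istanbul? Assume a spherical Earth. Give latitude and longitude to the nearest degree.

≈ lat 72°, lon 28°

Convert each endpoint to a unit vector on the sphere (x = cos φ cos λ, y = cos φ sin λ, z = sin φ).
The central angle between the endpoints is δ = arccos(p₁·p₂) ≈ 1.358 rad (77.8°).
Interpolate at f = 2/5 with slerp weights a = sin((1−f)δ)/sin δ ≈ 0.744, b = sin(fδ)/sin δ ≈ 0.529.
p = a·p₁ + b·p₂ ≈ (0.271, 0.145, 0.952); φ = arcsin(p_z) ≈ 72.12°, λ = atan2(p_y, p_x) ≈ 28.09°.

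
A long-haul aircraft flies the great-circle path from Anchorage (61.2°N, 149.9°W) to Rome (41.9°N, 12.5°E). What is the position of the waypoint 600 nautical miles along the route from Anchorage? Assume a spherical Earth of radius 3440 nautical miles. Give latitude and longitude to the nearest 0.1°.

From cos δ = sin φ₁ sin φ₂ + cos φ₁ cos φ₂ cos Δλ, the central angle is δ ≈ 1.325 rad (75.9°). The total great-circle distance is δ·R ≈ 1.325 × 3440 ≈ 4558 nmi, so the target fraction is f = 600/4558 ≈ 0.132.
Interpolate at f ≈ 0.132 with slerp weights a = sin((1−f)δ)/sin δ ≈ 0.941, b = sin(fδ)/sin δ ≈ 0.179.
p = a·p₁ + b·p₂ ≈ (-0.262, -0.199, 0.944); φ = arcsin(p_z) ≈ 70.79°, λ = atan2(p_y, p_x) ≈ -142.87°.

≈ 70.8°N, 142.9°W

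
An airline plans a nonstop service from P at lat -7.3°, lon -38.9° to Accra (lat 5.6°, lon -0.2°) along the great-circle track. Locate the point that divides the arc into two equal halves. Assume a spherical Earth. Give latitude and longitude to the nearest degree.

≈ lat -1°, lon -20°

From cos δ = sin φ₁ sin φ₂ + cos φ₁ cos φ₂ cos Δλ, the central angle is δ ≈ 0.711 rad (40.7°).
Interpolate at f = 1/2 with slerp weights a = sin((1−f)δ)/sin δ ≈ 0.533, b = sin(fδ)/sin δ ≈ 0.533.
p = a·p₁ + b·p₂ ≈ (0.942, -0.334, -0.016); φ = arcsin(p_z) ≈ -0.90°, λ = atan2(p_y, p_x) ≈ -19.52°.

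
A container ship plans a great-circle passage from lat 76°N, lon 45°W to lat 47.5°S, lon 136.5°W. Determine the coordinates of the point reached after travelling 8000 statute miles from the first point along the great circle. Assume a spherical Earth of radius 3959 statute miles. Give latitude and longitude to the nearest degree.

≈ lat 28°S, lon 129°W

Write both endpoints as unit vectors p₁, p₂ with components (cos φ cos λ, cos φ sin λ, sin φ).
The central angle between the endpoints is δ = arccos(p₁·p₂) ≈ 2.374 rad (136.0°). The total great-circle distance is δ·R ≈ 2.374 × 3959 ≈ 9399 mi, so the target fraction is f = 8000/9399 ≈ 0.851.
Interpolate at f ≈ 0.851 with slerp weights a = sin((1−f)δ)/sin δ ≈ 0.498, b = sin(fδ)/sin δ ≈ 1.297.
p = a·p₁ + b·p₂ ≈ (-0.550, -0.688, -0.473); φ = arcsin(p_z) ≈ -28.20°, λ = atan2(p_y, p_x) ≈ -128.64°.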